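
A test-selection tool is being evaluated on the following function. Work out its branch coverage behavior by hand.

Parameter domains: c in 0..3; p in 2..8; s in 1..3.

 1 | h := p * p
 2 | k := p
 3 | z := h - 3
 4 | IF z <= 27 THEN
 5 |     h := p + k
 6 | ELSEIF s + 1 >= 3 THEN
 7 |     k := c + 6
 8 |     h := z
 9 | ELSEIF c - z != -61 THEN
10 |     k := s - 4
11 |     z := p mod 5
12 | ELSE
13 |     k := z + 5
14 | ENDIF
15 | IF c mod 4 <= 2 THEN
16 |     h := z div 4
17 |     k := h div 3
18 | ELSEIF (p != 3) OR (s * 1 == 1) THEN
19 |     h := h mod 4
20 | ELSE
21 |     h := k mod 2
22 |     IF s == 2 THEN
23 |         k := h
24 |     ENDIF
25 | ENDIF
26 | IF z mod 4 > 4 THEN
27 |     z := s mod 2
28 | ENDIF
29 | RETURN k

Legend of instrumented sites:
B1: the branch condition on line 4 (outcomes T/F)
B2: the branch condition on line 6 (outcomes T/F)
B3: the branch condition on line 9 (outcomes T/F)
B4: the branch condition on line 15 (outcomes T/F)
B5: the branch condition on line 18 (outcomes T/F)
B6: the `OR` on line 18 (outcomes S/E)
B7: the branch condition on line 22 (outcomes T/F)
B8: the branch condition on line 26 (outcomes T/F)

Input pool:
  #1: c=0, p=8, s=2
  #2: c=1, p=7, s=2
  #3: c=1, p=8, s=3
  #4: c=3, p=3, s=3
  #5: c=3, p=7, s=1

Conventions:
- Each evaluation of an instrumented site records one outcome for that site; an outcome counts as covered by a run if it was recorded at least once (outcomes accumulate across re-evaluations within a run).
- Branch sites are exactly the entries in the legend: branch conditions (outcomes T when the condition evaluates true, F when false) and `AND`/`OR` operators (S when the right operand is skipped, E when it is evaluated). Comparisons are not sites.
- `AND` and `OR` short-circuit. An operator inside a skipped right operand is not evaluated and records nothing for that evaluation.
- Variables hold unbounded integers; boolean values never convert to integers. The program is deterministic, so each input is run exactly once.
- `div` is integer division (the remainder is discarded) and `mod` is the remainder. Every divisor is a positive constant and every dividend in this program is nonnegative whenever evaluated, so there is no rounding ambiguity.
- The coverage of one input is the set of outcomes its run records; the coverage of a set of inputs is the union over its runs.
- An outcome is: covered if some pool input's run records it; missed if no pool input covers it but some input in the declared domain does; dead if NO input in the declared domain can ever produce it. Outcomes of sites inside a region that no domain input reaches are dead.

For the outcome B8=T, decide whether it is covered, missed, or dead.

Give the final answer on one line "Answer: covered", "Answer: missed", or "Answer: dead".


no pool input records B8=T
checking all 84 inputs in the declared domain: B8=T is never recorded -> dead
Answer: dead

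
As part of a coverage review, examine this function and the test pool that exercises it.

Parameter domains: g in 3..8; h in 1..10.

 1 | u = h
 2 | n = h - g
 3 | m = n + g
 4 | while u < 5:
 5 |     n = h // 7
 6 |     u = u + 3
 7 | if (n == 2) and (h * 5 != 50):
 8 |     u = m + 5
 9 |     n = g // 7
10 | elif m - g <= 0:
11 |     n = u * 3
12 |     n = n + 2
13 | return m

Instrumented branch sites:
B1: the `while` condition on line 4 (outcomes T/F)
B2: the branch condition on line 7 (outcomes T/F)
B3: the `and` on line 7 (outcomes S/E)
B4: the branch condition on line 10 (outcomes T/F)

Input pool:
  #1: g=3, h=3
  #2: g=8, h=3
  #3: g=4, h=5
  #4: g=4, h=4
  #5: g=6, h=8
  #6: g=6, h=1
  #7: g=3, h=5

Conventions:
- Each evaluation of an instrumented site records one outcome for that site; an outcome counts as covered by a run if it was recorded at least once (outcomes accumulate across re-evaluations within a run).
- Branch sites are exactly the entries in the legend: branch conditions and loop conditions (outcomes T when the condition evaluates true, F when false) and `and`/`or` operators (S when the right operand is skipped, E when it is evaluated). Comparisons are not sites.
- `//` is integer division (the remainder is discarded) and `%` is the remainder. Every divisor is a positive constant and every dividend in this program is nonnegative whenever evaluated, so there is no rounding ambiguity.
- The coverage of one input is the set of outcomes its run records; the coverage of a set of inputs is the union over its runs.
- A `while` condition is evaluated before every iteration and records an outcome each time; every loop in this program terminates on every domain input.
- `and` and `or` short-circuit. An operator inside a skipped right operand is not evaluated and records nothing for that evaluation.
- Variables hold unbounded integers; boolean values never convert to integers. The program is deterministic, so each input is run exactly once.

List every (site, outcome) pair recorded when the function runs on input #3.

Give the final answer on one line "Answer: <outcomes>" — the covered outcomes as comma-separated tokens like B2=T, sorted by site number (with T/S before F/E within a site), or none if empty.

Event log for input #3 (g=4, h=5):
  B1->F, B3->S, B2->F, B4->F
as a set, this run covers: B1=F, B2=F, B3=S, B4=F

Answer: B1=F, B2=F, B3=S, B4=F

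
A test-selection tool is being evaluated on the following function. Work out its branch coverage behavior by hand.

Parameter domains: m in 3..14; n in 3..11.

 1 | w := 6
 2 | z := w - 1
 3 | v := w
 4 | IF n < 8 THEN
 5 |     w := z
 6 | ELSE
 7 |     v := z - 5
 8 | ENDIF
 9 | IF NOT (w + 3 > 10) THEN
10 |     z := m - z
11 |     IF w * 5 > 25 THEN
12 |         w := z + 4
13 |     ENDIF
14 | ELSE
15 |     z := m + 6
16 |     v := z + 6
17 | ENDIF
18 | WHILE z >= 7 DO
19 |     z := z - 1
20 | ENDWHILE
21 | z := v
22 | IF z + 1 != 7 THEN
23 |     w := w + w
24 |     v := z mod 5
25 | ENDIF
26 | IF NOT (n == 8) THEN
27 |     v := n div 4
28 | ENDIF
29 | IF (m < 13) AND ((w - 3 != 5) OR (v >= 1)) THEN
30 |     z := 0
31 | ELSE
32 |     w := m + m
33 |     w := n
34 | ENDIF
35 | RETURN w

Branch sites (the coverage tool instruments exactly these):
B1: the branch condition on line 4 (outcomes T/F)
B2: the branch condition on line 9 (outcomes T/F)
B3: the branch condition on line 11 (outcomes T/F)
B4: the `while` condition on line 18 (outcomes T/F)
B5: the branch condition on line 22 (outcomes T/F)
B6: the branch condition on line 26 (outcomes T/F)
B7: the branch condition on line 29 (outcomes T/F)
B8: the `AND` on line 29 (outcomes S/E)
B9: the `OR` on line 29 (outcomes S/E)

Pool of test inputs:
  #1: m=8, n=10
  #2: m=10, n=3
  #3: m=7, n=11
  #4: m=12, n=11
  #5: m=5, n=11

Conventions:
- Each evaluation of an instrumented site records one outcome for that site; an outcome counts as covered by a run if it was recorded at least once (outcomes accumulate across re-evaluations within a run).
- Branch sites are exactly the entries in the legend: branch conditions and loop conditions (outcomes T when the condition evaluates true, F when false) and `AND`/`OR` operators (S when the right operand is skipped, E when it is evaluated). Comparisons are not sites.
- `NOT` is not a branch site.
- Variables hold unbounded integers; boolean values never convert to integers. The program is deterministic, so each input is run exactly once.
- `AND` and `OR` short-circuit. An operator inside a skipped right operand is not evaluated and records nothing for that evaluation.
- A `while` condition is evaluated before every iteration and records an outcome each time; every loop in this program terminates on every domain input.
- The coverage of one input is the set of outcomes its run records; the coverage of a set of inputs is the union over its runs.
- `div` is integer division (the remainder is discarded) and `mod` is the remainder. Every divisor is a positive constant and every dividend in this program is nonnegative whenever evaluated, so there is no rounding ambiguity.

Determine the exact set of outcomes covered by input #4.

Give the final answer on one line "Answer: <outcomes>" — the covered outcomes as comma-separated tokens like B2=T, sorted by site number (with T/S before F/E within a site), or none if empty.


Simulating input #4 (m=12, n=11) step by step:
  B1->F, B2->T, B3->T, B4->T, B4->F, B5->T, B6->T, B8->E, B9->S, B7->T
as a set, this run covers: B1=F, B2=T, B3=T, B4=T, B4=F, B5=T, B6=T, B7=T, B8=E, B9=S
Answer: B1=F, B2=T, B3=T, B4=T, B4=F, B5=T, B6=T, B7=T, B8=E, B9=S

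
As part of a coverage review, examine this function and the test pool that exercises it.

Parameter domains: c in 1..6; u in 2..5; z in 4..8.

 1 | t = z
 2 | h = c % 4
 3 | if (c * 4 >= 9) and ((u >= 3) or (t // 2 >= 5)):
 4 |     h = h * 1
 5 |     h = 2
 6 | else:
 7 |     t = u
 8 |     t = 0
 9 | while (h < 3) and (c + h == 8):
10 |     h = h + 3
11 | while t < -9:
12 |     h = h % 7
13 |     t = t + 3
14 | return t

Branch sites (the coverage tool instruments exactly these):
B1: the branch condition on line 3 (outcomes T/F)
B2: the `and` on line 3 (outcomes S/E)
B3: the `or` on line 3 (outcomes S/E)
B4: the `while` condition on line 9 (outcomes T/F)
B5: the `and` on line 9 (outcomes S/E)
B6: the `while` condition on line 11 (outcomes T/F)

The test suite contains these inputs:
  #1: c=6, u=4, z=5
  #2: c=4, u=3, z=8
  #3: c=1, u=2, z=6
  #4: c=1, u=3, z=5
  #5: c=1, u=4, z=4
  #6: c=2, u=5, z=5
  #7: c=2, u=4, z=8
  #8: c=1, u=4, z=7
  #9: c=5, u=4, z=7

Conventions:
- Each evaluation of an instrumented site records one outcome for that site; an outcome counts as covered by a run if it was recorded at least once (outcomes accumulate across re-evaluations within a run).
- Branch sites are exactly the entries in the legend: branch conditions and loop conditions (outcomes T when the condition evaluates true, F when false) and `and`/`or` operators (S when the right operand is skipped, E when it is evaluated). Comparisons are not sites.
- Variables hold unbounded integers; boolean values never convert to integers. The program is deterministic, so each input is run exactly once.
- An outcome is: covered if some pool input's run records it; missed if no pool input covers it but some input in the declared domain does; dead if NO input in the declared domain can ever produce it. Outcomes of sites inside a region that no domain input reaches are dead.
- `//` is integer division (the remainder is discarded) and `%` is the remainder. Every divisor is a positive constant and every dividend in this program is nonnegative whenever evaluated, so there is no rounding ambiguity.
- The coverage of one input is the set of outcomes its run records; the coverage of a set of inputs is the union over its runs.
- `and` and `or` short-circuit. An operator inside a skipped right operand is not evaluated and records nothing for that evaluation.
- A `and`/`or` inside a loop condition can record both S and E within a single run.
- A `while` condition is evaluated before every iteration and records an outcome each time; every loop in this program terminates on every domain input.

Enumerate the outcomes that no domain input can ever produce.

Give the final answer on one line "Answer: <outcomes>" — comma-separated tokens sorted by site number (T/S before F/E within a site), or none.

sweeping the full domain (120 inputs) for each outcome:
  B6=T: unreachable across the whole domain -> dead
  reachable outcomes have witnesses, e.g. B1=T (e.g. c=3, u=3, z=4), B1=F (e.g. c=1, u=2, z=4), B2=S (e.g. c=1, u=2, z=4), B2=E (e.g. c=3, u=2, z=4)

Answer: B6=T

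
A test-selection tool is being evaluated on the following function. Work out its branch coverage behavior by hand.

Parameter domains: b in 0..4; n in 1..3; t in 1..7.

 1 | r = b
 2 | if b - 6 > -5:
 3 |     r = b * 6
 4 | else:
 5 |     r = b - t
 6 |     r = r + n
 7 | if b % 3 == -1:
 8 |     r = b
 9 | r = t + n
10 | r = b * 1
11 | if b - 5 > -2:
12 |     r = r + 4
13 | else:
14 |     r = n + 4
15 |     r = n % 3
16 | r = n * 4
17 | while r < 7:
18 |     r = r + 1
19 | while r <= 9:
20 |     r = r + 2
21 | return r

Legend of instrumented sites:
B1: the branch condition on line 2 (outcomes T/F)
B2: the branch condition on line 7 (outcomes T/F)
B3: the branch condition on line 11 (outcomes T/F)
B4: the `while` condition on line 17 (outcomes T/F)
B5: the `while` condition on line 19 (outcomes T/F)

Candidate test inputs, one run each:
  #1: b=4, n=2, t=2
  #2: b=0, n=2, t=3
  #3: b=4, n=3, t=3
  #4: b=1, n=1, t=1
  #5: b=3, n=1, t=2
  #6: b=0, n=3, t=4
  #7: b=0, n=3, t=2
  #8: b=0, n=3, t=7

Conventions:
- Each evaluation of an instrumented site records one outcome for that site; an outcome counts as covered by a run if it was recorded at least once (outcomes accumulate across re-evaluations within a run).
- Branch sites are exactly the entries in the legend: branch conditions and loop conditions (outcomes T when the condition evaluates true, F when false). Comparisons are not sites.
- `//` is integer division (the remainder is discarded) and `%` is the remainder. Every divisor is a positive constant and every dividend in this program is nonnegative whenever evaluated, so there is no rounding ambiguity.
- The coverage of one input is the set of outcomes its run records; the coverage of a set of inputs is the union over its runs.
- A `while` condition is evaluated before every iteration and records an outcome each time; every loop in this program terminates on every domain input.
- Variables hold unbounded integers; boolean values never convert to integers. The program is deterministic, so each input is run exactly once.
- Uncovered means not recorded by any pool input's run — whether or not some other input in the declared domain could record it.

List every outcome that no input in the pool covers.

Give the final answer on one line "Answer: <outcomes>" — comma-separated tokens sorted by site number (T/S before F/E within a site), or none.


run #1 (b=4, n=2, t=2) runs B1->T, B2->F, B3->T, B4->F, B5->T, B5->F; records B1=T, B2=F, B3=T, B4=F, B5=T, B5=F
run #2 (b=0, n=2, t=3) runs B1->F, B2->F, B3->F, B4->F, B5->T, B5->F; records B1=F, B2=F, B3=F, B4=F, B5=T, B5=F
run #3 (b=4, n=3, t=3) runs B1->T, B2->F, B3->T, B4->F, B5->F; records B1=T, B2=F, B3=T, B4=F, B5=F
run #4 (b=1, n=1, t=1) runs B1->F, B2->F, B3->F, B4->T, B4->T, B4->T, B4->F, B5->T, B5->T, B5->F; records B1=F, B2=F, B3=F, B4=T, B4=F, B5=T, B5=F
run #5 (b=3, n=1, t=2) runs B1->T, B2->F, B3->F, B4->T, B4->T, B4->T, B4->F, B5->T, B5->T, B5->F; records B1=T, B2=F, B3=F, B4=T, B4=F, B5=T, B5=F
run #6 (b=0, n=3, t=4) runs B1->F, B2->F, B3->F, B4->F, B5->F; records B1=F, B2=F, B3=F, B4=F, B5=F
run #7 (b=0, n=3, t=2) runs B1->F, B2->F, B3->F, B4->F, B5->F; records B1=F, B2=F, B3=F, B4=F, B5=F
run #8 (b=0, n=3, t=7) runs B1->F, B2->F, B3->F, B4->F, B5->F; records B1=F, B2=F, B3=F, B4=F, B5=F
union over the pool: B1=T, B1=F, B2=F, B3=T, B3=F, B4=T, B4=F, B5=T, B5=F
uncovered (1 of 10): B2=T
Answer: B2=T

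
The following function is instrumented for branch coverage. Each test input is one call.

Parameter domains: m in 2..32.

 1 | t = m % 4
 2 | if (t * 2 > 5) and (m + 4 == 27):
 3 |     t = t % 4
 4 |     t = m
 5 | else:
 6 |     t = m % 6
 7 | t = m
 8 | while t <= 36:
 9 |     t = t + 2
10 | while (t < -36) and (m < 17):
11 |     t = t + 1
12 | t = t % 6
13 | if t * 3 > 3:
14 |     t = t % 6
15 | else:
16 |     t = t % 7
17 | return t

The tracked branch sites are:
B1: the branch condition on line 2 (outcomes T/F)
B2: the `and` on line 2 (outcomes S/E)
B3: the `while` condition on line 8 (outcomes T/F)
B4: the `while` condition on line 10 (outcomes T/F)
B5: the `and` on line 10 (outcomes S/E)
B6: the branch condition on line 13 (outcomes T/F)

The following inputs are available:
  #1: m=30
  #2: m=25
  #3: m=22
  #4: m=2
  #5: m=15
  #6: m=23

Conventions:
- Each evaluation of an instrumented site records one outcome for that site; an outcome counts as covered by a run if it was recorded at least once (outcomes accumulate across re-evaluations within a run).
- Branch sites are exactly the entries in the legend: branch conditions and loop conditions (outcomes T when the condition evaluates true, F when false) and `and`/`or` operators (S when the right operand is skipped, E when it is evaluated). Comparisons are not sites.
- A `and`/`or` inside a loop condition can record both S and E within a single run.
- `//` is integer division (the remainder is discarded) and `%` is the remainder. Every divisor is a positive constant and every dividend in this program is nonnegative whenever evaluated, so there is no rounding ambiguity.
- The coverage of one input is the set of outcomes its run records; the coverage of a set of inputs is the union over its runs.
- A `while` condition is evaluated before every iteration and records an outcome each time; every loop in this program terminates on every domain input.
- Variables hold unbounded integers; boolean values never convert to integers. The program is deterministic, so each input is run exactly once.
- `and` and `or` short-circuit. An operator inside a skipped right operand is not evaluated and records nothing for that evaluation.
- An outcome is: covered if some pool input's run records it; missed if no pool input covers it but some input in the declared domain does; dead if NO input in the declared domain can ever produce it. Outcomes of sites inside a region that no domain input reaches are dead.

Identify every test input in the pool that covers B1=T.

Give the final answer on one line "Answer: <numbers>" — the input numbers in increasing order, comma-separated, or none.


input #1 (m=30): does not record B1=T
input #2 (m=25): does not record B1=T
input #3 (m=22): does not record B1=T
input #4 (m=2): does not record B1=T
input #5 (m=15): does not record B1=T
input #6 (m=23): records B1=T
Answer: 6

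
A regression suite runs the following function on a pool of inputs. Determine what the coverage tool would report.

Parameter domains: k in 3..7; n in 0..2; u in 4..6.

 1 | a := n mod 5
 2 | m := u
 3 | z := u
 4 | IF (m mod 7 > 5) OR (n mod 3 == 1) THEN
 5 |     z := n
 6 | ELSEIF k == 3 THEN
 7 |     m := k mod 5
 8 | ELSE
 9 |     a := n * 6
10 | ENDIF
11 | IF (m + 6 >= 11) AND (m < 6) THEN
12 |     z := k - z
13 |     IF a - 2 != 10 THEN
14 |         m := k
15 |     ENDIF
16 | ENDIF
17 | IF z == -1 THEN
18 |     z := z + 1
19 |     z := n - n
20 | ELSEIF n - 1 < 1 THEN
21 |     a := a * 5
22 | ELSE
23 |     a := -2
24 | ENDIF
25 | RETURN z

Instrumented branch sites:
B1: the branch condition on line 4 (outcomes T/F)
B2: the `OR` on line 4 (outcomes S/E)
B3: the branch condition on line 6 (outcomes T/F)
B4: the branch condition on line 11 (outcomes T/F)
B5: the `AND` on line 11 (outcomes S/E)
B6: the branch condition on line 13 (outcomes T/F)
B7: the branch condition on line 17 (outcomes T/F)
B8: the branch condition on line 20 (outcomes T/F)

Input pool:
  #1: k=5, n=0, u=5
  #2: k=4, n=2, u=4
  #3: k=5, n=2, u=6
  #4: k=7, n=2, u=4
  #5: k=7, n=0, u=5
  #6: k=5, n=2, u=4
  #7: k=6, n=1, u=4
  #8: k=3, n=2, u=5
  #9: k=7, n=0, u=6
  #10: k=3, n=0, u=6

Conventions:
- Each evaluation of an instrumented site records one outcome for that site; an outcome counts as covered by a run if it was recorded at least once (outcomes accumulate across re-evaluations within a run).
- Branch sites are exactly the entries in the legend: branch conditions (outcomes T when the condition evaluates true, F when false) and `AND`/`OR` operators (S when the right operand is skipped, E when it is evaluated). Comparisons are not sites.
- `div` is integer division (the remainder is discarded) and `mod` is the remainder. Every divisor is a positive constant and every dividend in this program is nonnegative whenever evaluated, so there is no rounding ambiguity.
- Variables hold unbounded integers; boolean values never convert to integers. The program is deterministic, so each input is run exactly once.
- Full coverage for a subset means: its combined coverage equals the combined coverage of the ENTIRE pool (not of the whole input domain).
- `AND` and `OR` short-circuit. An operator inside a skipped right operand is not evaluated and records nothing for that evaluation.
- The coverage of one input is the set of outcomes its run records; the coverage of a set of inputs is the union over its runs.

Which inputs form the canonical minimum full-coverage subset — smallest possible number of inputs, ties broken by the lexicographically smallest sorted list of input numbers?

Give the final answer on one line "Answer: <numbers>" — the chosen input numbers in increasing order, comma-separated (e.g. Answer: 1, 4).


input #1 (k=5, n=0, u=5): events B2->E, B1->F, B3->F, B5->E, B4->T, B6->T, B7->F, B8->T; covers B1=F, B2=E, B3=F, B4=T, B5=E, B6=T, B7=F, B8=T
input #2 (k=4, n=2, u=4): events B2->E, B1->F, B3->F, B5->S, B4->F, B7->F, B8->F; covers B1=F, B2=E, B3=F, B4=F, B5=S, B7=F, B8=F
input #3 (k=5, n=2, u=6): events B2->S, B1->T, B5->E, B4->F, B7->F, B8->F; covers B1=T, B2=S, B4=F, B5=E, B7=F, B8=F
input #4 (k=7, n=2, u=4): events B2->E, B1->F, B3->F, B5->S, B4->F, B7->F, B8->F; covers B1=F, B2=E, B3=F, B4=F, B5=S, B7=F, B8=F
input #5 (k=7, n=0, u=5): events B2->E, B1->F, B3->F, B5->E, B4->T, B6->T, B7->F, B8->T; covers B1=F, B2=E, B3=F, B4=T, B5=E, B6=T, B7=F, B8=T
input #6 (k=5, n=2, u=4): events B2->E, B1->F, B3->F, B5->S, B4->F, B7->F, B8->F; covers B1=F, B2=E, B3=F, B4=F, B5=S, B7=F, B8=F
input #7 (k=6, n=1, u=4): events B2->E, B1->T, B5->S, B4->F, B7->F, B8->T; covers B1=T, B2=E, B4=F, B5=S, B7=F, B8=T
input #8 (k=3, n=2, u=5): events B2->E, B1->F, B3->T, B5->S, B4->F, B7->F, B8->F; covers B1=F, B2=E, B3=T, B4=F, B5=S, B7=F, B8=F
input #9 (k=7, n=0, u=6): events B2->S, B1->T, B5->E, B4->F, B7->F, B8->T; covers B1=T, B2=S, B4=F, B5=E, B7=F, B8=T
input #10 (k=3, n=0, u=6): events B2->S, B1->T, B5->E, B4->F, B7->F, B8->T; covers B1=T, B2=S, B4=F, B5=E, B7=F, B8=T
the full pool covers 14 outcomes: B1=T, B1=F, B2=S, B2=E, B3=T, B3=F, B4=T, B4=F, B5=S, B5=E, B6=T, B7=F, B8=T, B8=F
no size-1 subset reaches all 14 outcomes (best union: 8/14)
no size-2 subset reaches all 14 outcomes (best union: 12/14)
size 3: inputs {1, 3, 8} cover all 14 outcomes, and no lexicographically smaller subset of this size does
Answer: 1, 3, 8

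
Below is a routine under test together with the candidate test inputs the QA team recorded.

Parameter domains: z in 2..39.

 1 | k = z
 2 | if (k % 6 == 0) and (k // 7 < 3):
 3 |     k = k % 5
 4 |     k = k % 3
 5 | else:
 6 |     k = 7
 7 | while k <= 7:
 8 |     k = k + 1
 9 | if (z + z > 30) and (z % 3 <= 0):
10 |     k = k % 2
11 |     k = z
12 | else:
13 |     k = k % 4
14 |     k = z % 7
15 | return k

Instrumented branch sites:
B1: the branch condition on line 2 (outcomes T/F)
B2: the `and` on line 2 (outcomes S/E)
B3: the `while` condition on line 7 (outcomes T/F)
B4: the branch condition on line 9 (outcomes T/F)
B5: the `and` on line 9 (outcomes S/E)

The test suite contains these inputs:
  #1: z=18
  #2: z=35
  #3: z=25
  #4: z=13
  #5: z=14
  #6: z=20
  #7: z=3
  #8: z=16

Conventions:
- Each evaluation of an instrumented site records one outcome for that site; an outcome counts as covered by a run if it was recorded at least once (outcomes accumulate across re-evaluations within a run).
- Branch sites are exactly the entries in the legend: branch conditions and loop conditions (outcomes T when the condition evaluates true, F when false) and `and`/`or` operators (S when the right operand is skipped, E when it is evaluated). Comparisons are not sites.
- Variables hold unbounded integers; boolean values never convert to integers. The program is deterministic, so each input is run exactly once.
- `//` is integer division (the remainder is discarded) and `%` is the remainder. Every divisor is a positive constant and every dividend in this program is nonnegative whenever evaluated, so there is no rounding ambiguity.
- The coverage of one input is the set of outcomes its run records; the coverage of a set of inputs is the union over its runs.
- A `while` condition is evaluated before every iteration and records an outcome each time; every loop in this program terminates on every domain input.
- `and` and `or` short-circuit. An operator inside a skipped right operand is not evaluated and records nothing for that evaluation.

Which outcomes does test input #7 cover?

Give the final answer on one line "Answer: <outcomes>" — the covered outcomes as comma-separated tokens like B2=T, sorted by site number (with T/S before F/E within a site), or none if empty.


Running input #7 (z=3), event by event:
  B2->S, B1->F, B3->T, B3->F, B5->S, B4->F
as a set, this run covers: B1=F, B2=S, B3=T, B3=F, B4=F, B5=S
Answer: B1=F, B2=S, B3=T, B3=F, B4=F, B5=S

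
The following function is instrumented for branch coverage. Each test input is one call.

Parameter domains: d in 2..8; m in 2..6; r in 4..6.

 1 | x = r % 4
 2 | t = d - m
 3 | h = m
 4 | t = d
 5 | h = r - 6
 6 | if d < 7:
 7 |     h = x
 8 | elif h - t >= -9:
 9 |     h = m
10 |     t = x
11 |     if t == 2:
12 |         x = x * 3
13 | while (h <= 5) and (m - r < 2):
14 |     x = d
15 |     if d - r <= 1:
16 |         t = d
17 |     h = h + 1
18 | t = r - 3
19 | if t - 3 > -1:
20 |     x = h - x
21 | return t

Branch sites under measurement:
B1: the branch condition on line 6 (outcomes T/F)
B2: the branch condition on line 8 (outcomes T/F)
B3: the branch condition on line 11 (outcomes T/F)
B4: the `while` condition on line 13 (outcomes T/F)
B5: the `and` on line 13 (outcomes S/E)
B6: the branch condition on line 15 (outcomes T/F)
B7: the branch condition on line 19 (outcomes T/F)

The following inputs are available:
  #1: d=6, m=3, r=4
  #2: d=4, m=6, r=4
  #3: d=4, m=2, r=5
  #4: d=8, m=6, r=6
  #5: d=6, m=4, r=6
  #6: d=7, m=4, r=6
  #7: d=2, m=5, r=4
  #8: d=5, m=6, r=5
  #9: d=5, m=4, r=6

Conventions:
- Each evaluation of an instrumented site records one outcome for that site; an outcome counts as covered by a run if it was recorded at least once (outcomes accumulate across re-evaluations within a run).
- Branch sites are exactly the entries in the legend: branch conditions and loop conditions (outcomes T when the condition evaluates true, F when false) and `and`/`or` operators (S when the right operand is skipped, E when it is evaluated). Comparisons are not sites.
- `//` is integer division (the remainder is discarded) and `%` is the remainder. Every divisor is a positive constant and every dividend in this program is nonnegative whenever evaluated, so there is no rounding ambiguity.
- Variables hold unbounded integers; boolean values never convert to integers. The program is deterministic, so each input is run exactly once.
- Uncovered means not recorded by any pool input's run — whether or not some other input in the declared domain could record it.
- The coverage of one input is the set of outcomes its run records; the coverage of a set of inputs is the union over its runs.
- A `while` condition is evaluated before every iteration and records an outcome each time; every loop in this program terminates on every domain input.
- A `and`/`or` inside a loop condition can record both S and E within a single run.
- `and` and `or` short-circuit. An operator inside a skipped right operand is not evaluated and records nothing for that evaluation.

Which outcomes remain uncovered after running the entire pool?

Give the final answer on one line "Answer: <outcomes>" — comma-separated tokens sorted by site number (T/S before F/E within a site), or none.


input #1 (d=6, m=3, r=4): events B1->T, B5->E, B4->T, B6->F, B5->E, B4->T, B6->F, B5->E, B4->T, B6->F, B5->E, B4->T, B6->F, B5->E, ...; covers B1=T, B4=T, B4=F, B5=S, B5=E, B6=F, B7=F
input #2 (d=4, m=6, r=4): events B1->T, B5->E, B4->F, B7->F; covers B1=T, B4=F, B5=E, B7=F
input #3 (d=4, m=2, r=5): events B1->T, B5->E, B4->T, B6->T, B5->E, B4->T, B6->T, B5->E, B4->T, B6->T, B5->E, B4->T, B6->T, B5->E, ...; covers B1=T, B4=T, B4=F, B5=S, B5=E, B6=T, B7=F
input #4 (d=8, m=6, r=6): events B1->F, B2->T, B3->T, B5->S, B4->F, B7->T; covers B1=F, B2=T, B3=T, B4=F, B5=S, B7=T
input #5 (d=6, m=4, r=6): events B1->T, B5->E, B4->T, B6->T, B5->E, B4->T, B6->T, B5->E, B4->T, B6->T, B5->E, B4->T, B6->T, B5->S, ...; covers B1=T, B4=T, B4=F, B5=S, B5=E, B6=T, B7=T
input #6 (d=7, m=4, r=6): events B1->F, B2->T, B3->T, B5->E, B4->T, B6->T, B5->E, B4->T, B6->T, B5->S, B4->F, B7->T; covers B1=F, B2=T, B3=T, B4=T, B4=F, B5=S, B5=E, B6=T, B7=T
input #7 (d=2, m=5, r=4): events B1->T, B5->E, B4->T, B6->T, B5->E, B4->T, B6->T, B5->E, B4->T, B6->T, B5->E, B4->T, B6->T, B5->E, ...; covers B1=T, B4=T, B4=F, B5=S, B5=E, B6=T, B7=F
input #8 (d=5, m=6, r=5): events B1->T, B5->E, B4->T, B6->T, B5->E, B4->T, B6->T, B5->E, B4->T, B6->T, B5->E, B4->T, B6->T, B5->E, ...; covers B1=T, B4=T, B4=F, B5=S, B5=E, B6=T, B7=F
input #9 (d=5, m=4, r=6): events B1->T, B5->E, B4->T, B6->T, B5->E, B4->T, B6->T, B5->E, B4->T, B6->T, B5->E, B4->T, B6->T, B5->S, ...; covers B1=T, B4=T, B4=F, B5=S, B5=E, B6=T, B7=T
union over the pool: B1=T, B1=F, B2=T, B3=T, B4=T, B4=F, B5=S, B5=E, B6=T, B6=F, B7=T, B7=F
uncovered (2 of 14): B2=F, B3=F
Answer: B2=F, B3=F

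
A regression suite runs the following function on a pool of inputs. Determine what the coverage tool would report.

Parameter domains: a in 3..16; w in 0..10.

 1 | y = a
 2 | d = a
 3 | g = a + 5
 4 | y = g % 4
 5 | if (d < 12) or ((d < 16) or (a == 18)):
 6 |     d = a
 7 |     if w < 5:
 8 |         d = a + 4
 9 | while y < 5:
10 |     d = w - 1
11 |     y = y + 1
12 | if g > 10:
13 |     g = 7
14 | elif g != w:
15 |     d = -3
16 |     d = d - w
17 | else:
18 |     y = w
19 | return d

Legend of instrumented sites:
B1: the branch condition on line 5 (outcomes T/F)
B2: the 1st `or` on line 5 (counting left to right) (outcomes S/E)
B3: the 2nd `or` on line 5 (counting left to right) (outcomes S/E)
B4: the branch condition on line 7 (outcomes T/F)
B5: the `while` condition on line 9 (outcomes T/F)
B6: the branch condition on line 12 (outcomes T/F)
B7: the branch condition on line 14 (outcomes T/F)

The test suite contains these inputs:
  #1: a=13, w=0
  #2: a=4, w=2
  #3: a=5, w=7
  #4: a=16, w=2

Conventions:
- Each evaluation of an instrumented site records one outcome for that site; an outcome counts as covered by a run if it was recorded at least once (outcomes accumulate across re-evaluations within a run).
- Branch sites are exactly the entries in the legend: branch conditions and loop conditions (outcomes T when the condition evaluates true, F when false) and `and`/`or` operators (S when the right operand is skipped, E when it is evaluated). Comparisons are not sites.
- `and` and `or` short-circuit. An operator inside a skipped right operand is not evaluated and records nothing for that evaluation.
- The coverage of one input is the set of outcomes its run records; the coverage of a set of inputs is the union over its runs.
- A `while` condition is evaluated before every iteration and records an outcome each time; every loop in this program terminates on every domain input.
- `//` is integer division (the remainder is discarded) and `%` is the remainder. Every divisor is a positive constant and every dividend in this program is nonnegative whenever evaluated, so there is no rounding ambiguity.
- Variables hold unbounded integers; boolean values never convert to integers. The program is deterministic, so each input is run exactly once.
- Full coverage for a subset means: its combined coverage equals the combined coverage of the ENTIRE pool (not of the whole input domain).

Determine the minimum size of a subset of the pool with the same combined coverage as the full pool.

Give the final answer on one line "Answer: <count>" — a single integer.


#1 (a=13, w=0) -> B2->E, B3->S, B1->T, B4->T, B5->T, B5->T, B5->T, B5->F, B6->T; covered: B1=T, B2=E, B3=S, B4=T, B5=T, B5=F, B6=T
#2 (a=4, w=2) -> B2->S, B1->T, B4->T, B5->T, B5->T, B5->T, B5->T, B5->F, B6->F, B7->T; covered: B1=T, B2=S, B4=T, B5=T, B5=F, B6=F, B7=T
#3 (a=5, w=7) -> B2->S, B1->T, B4->F, B5->T, B5->T, B5->T, B5->F, B6->F, B7->T; covered: B1=T, B2=S, B4=F, B5=T, B5=F, B6=F, B7=T
#4 (a=16, w=2) -> B2->E, B3->E, B1->F, B5->T, B5->T, B5->T, B5->T, B5->F, B6->T; covered: B1=F, B2=E, B3=E, B5=T, B5=F, B6=T
together the pool reaches 13 outcomes: B1=T, B1=F, B2=S, B2=E, B3=S, B3=E, B4=T, B4=F, B5=T, B5=F, B6=T, B6=F, B7=T
no size-1 subset reaches all 13 outcomes (best union: 7/13)
no size-2 subset reaches all 13 outcomes (best union: 11/13)
the canonical winner is {1, 3, 4}: size 3, full 13-outcome coverage, earliest index list among size-3 covers
Answer: 3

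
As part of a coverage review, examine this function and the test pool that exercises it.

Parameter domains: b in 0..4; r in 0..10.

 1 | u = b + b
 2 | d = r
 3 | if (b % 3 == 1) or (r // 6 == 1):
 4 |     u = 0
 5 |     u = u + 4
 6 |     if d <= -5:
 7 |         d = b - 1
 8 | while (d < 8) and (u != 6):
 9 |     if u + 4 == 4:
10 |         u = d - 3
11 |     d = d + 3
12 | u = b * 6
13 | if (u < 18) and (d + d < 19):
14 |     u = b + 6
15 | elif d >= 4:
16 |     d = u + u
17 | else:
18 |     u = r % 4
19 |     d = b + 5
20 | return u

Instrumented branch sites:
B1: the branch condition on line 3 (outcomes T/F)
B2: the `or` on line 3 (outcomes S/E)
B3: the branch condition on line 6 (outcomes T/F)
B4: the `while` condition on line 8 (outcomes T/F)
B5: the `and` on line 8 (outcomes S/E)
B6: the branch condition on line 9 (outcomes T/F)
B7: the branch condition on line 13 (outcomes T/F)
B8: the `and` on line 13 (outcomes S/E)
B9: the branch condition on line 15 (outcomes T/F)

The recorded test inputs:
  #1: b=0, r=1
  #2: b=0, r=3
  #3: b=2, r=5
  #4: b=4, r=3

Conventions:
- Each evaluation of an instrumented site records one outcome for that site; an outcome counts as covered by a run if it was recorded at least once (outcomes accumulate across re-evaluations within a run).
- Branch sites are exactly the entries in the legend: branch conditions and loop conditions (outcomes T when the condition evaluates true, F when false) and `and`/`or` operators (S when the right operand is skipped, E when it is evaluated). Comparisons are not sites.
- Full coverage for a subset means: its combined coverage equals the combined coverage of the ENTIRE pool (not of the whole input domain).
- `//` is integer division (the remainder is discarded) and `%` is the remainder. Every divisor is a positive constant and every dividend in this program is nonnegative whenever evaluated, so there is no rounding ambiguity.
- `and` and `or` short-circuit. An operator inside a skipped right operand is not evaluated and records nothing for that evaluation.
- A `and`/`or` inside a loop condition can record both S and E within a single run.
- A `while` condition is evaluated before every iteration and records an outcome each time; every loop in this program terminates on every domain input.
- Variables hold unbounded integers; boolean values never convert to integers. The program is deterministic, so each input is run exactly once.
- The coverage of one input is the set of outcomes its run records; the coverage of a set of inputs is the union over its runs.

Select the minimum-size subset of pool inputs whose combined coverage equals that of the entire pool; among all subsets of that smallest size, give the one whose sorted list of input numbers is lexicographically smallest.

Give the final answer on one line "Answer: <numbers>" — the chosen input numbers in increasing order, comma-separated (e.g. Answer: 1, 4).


input #1, b=0, r=1: events B2->E, B1->F, B5->E, B4->T, B6->T, B5->E, B4->T, B6->F, B5->E, B4->T, B6->F, B5->S, B4->F, B8->E, ...; outcomes B1=F, B2=E, B4=T, B4=F, B5=S, B5=E, B6=T, B6=F, B7=F, B8=E, B9=T
input #2, b=0, r=3: events B2->E, B1->F, B5->E, B4->T, B6->T, B5->E, B4->T, B6->T, B5->S, B4->F, B8->E, B7->T; outcomes B1=F, B2=E, B4=T, B4=F, B5=S, B5=E, B6=T, B7=T, B8=E
input #3, b=2, r=5: events B2->E, B1->F, B5->E, B4->T, B6->F, B5->S, B4->F, B8->E, B7->T; outcomes B1=F, B2=E, B4=T, B4=F, B5=S, B5=E, B6=F, B7=T, B8=E
input #4, b=4, r=3: events B2->S, B1->T, B3->F, B5->E, B4->T, B6->F, B5->E, B4->T, B6->F, B5->S, B4->F, B8->S, B7->F, B9->T; outcomes B1=T, B2=S, B3=F, B4=T, B4=F, B5=S, B5=E, B6=F, B7=F, B8=S, B9=T
pool-wide coverage (16 outcomes): B1=T, B1=F, B2=S, B2=E, B3=F, B4=T, B4=F, B5=S, B5=E, B6=T, B6=F, B7=T, B7=F, B8=S, B8=E, B9=T
checked all size-1 subsets: none covers 16 outcomes (max 11/16)
at size 2, {2, 4} reaches all 16 outcomes; every lexicographically earlier size-2 subset fails
Answer: 2, 4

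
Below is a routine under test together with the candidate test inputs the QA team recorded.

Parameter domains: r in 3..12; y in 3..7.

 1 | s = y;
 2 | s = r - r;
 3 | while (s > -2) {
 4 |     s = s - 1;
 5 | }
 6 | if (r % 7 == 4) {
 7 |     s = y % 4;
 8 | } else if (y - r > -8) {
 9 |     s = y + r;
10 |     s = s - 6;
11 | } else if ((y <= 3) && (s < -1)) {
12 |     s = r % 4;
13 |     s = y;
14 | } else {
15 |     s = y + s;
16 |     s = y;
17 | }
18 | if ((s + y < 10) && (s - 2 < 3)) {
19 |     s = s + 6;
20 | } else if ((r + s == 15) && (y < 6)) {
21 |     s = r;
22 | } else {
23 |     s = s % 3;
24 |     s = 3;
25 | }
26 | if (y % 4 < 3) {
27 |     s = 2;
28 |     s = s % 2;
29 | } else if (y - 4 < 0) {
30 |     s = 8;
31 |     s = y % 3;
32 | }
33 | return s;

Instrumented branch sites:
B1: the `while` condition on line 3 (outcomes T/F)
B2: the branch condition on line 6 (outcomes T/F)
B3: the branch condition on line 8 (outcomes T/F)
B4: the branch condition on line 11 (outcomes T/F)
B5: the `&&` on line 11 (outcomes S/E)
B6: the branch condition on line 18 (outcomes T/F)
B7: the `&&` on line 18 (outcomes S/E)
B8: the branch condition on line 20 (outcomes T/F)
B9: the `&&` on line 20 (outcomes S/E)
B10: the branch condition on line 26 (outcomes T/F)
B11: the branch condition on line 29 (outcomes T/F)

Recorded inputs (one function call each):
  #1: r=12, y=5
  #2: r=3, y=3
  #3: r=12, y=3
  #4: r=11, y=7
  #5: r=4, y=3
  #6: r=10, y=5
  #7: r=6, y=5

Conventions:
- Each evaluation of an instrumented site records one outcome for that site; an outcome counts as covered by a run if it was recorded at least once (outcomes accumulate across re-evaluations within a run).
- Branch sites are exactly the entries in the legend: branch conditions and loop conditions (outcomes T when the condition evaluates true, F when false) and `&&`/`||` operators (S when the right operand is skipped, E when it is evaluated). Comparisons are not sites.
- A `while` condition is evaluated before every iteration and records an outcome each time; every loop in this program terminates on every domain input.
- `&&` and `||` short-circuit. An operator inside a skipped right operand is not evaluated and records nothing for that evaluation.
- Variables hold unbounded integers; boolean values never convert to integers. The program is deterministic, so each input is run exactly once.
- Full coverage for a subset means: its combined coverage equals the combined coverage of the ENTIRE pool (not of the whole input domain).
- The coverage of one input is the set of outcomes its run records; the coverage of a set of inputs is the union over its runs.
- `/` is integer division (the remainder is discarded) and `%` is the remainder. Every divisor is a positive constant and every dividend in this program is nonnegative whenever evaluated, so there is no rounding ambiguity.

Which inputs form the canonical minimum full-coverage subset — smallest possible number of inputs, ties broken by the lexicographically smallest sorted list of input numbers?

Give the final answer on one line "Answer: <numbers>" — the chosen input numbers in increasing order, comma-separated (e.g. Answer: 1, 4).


run #1 (r=12, y=5) runs B1->T, B1->T, B1->F, B2->F, B3->T, B7->S, B6->F, B9->S, B8->F, B10->T; records B1=T, B1=F, B2=F, B3=T, B6=F, B7=S, B8=F, B9=S, B10=T
run #2 (r=3, y=3) runs B1->T, B1->T, B1->F, B2->F, B3->T, B7->E, B6->T, B10->F, B11->T; records B1=T, B1=F, B2=F, B3=T, B6=T, B7=E, B10=F, B11=T
run #3 (r=12, y=3) runs B1->T, B1->T, B1->F, B2->F, B3->F, B5->E, B4->T, B7->E, B6->T, B10->F, B11->T; records B1=T, B1=F, B2=F, B3=F, B4=T, B5=E, B6=T, B7=E, B10=F, B11=T
run #4 (r=11, y=7) runs B1->T, B1->T, B1->F, B2->T, B7->S, B6->F, B9->S, B8->F, B10->F, B11->F; records B1=T, B1=F, B2=T, B6=F, B7=S, B8=F, B9=S, B10=F, B11=F
run #5 (r=4, y=3) runs B1->T, B1->T, B1->F, B2->T, B7->E, B6->T, B10->F, B11->T; records B1=T, B1=F, B2=T, B6=T, B7=E, B10=F, B11=T
run #6 (r=10, y=5) runs B1->T, B1->T, B1->F, B2->F, B3->T, B7->S, B6->F, B9->S, B8->F, B10->T; records B1=T, B1=F, B2=F, B3=T, B6=F, B7=S, B8=F, B9=S, B10=T
run #7 (r=6, y=5) runs B1->T, B1->T, B1->F, B2->F, B3->T, B7->S, B6->F, B9->S, B8->F, B10->T; records B1=T, B1=F, B2=F, B3=T, B6=F, B7=S, B8=F, B9=S, B10=T
together the pool reaches 18 outcomes: B1=T, B1=F, B2=T, B2=F, B3=T, B3=F, B4=T, B5=E, B6=T, B6=F, B7=S, B7=E, B8=F, B9=S, B10=T, B10=F, B11=T, B11=F
no size-1 subset reaches all 18 outcomes (best union: 10/18)
no size-2 subset reaches all 18 outcomes (best union: 16/18)
inputs {1, 3, 4} (size 3) cover everything; no size-3 subset with a lexicographically smaller index list covers all 18
Answer: 1, 3, 4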